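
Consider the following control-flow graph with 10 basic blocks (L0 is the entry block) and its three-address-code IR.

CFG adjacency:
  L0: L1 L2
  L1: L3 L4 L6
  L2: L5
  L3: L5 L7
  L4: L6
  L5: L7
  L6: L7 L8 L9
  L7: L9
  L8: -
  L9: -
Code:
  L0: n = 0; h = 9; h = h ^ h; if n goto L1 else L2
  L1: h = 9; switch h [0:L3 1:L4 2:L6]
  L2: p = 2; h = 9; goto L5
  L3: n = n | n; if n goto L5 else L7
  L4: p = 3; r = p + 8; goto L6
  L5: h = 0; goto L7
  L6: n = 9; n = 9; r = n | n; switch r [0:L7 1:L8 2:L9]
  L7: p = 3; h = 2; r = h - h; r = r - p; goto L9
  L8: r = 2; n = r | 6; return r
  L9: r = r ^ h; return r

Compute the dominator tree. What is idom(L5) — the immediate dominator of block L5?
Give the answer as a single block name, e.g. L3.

idom tree: L1←L0 L2←L0 L3←L1 L4←L1 L5←L0 L6←L1 L7←L0 L8←L6 L9←L0
Dom at joins:
  L5: preds {L2,L3}: {L0,L2} ∩ {L0,L1,L3} = {L0}; idom=L0
  L6: preds {L1,L4}: {L0,L1} ∩ {L0,L1,L4} = {L0,L1}; idom=L1
  L7: preds {L3,L5,L6}: {L0,L1,L3} ∩ {L0,L5} ∩ {L0,L1,L6} = {L0}; idom=L0
  L9: preds {L6,L7}: {L0,L1,L6} ∩ {L0,L7} = {L0}; idom=L0

idom(L5) = L0

Answer: L0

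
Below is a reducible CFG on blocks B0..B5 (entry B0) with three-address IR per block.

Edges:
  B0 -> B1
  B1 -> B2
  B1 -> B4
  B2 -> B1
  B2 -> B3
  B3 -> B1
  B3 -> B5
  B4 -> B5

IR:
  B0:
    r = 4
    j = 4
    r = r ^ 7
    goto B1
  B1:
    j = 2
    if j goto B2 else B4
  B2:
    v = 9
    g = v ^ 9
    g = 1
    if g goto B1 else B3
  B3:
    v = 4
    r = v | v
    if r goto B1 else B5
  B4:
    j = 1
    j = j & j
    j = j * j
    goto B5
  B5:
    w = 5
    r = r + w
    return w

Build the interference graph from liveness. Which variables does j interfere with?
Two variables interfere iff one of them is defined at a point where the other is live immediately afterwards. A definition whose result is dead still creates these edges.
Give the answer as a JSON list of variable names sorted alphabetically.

def/use:
  B0: {j,r} / ∅
  B1: {j} / ∅
  B2: {g,v} / ∅
  B3: {r,v} / ∅
  B4: {j} / ∅
  B5: {r,w} / {r}

Liveness:
  live B0: ∅→{r}
  live B1: {r}→{r}
  live B2: {r}→{r}
  live B3: ∅→{r}
  live B4: {r}→{r}
  live B5: {r}→∅

Conflict graph:
  g — {r}
  j — {r}
  r — {g,j,v,w}
  v — {r}
  w — {r}

N(j) = ["r"]

Answer: ["r"]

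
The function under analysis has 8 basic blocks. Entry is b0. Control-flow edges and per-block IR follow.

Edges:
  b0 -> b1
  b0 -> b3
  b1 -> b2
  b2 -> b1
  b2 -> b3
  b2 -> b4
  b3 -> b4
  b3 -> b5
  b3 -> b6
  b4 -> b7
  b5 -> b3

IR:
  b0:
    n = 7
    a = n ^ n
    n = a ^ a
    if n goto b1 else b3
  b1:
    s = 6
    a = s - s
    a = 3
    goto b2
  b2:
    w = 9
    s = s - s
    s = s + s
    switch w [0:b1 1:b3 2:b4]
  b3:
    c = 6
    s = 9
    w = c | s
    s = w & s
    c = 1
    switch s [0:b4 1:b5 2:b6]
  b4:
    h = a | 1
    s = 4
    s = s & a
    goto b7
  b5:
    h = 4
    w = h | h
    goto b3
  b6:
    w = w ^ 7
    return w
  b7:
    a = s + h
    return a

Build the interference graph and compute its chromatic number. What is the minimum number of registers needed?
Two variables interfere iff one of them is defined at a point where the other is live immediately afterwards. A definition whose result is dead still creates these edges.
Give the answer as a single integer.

Per-block:
  b0: {a,n} / ∅
  b1: {a,s} / ∅
  b2: {s,w} / {s}
  b3: {c,s,w} / ∅
  b4: {h,s} / {a}
  b5: {h,w} / ∅
  b6: {w} / {w}
  b7: {a} / {h,s}

Live sets:
  b0: in=∅ out={a}
  b1: in=∅ out={a,s}
  b2: in={a,s} out={a}
  b3: in={a} out={a,w}
  b4: in={a} out={h,s}
  b5: in={a} out={a}
  b6: in={w} out=∅
  b7: in={h,s} out=∅

Interfere edges:
  a: {c,h,n,s,w}
  c: {a,s,w}
  h: {a,s}
  n: {a}
  s: {a,c,h,w}
  w: {a,c,s}

Registers:
  clique {a,c,s,w} ⇒ need ≥ 4
  assign a→R0 c→R2 h→R2 n→R1 s→R1 w→R3 — no edge inside a register ⇒ χ ≤ 4
  χ = 4

Answer: 4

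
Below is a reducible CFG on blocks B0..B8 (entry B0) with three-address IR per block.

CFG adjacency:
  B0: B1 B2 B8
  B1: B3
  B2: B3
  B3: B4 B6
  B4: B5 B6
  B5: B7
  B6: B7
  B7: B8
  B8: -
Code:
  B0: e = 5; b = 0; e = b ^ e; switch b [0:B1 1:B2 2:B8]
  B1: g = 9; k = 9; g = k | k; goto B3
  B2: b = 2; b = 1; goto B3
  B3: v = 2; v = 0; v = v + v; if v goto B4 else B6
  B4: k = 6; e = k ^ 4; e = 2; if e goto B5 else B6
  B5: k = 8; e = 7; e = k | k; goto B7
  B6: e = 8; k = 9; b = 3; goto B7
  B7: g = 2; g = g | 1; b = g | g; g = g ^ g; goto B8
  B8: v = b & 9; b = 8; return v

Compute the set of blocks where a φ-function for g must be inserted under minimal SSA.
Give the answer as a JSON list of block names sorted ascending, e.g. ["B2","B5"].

Answer: ["B3", "B8"]

Derivation:
idom tree: B1←B0 B2←B0 B3←B0 B4←B3 B5←B4 B6←B3 B7←B3 B8←B0
Dom∩ at merges:
  B3: preds {B1,B2}: {B0,B1} ∩ {B0,B2} = {B0}; idom=B0
  B6: preds {B3,B4}: {B0,B3} ∩ {B0,B3,B4} = {B0,B3}; idom=B3
  B7: preds {B5,B6}: {B0,B3,B4,B5} ∩ {B0,B3,B6} = {B0,B3}; idom=B3
  B8: preds {B0,B7}: {B0} ∩ {B0,B3,B7} = {B0}; idom=B0

Frontier:
  B3←B1: walk B1 to B0
  B3←B2: walk B2 to B0
  B6←B3: walk · to B3
  B6←B4: walk B4 to B3
  B7←B5: walk B5→B4 to B3
  B7←B6: walk B6 to B3
  B8←B0: walk · to B0
  B8←B7: walk B7→B3 to B0
  B0 → ∅
  B1 → {B3}
  B2 → {B3}
  B3 → {B8}
  B4 → {B6,B7}
  B5 → {B7}
  B6 → {B7}
  B7 → {B8}
  B8 → ∅

φ for g: defs {B1,B7}
  DF⁺ = {B3,B8}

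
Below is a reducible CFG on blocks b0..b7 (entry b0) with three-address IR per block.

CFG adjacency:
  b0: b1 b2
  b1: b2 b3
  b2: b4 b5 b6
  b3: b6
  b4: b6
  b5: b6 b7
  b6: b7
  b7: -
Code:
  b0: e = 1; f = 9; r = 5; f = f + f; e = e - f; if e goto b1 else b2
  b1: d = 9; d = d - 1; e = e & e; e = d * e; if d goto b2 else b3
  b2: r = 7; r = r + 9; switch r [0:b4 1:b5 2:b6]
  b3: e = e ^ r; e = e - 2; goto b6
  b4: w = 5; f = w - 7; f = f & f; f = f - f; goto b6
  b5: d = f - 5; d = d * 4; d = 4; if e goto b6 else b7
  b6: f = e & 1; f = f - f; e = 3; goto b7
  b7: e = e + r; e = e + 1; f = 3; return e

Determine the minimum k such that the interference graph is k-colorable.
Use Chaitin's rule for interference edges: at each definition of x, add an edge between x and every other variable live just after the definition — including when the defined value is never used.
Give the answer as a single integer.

Block summaries:
  b0: {e,f,r} / ∅
  b1: {d,e} / {e}
  b2: {r} / ∅
  b3: {e} / {e,r}
  b4: {f,w} / ∅
  b5: {d} / {e,f}
  b6: {e,f} / {e}
  b7: {e,f} / {e,r}

Backward fixpoint:
  b0 li=∅ lo={e,f,r}
  b1 li={e,f,r} lo={e,f,r}
  b2 li={e,f} lo={e,f,r}
  b3 li={e,r} lo={e,r}
  b4 li={e,r} lo={e,r}
  b5 li={e,f,r} lo={e,r}
  b6 li={e,r} lo={e,r}
  b7 li={e,r} lo=∅

Interference:
  d — {e,f,r}
  e — {d,f,r,w}
  f — {d,e,r}
  r — {d,e,f,w}
  w — {e,r}

Chromatic number:
  clique {d,e,f,r} ⇒ need ≥ 4
  4-colouring: c0={e}  c1={r}  c2={d,w}  c3={f}
  χ = 4

Answer: 4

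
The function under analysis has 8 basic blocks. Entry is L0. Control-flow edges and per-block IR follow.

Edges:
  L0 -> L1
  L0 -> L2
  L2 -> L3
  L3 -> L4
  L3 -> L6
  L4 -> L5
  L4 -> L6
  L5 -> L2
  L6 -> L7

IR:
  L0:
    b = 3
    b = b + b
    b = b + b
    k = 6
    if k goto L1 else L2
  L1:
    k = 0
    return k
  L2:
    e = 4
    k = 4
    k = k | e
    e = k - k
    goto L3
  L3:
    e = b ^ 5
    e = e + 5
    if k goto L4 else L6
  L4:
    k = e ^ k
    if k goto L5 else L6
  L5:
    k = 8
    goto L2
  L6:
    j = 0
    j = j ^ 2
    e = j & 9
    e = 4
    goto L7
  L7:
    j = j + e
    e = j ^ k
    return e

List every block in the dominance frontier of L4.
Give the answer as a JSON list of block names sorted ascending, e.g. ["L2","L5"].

idom tree: L1←L0 L2←L0 L3←L2 L4←L3 L5←L4 L6←L3 L7←L6
Dom∩ at merges:
  L2: preds {L0,L5}: {L0} ∩ {L0,L2,L3,L4,L5} = {L0}; idom=L0
  L6: preds {L3,L4}: {L0,L2,L3} ∩ {L0,L2,L3,L4} = {L0,L2,L3}; idom=L3

DF walk-up:
  L2←L0: walk · to L0
  L2←L5: walk L5→L4→L3→L2 to L0
  L6←L3: walk · to L3
  L6←L4: walk L4 to L3
  L0 → ∅
  L1 → ∅
  L2 → {L2}
  L3 → {L2}
  L4 → {L2,L6}
  L5 → {L2}
  L6 → ∅
  L7 → ∅

DF(L4) = ["L2", "L6"]

Answer: ["L2", "L6"]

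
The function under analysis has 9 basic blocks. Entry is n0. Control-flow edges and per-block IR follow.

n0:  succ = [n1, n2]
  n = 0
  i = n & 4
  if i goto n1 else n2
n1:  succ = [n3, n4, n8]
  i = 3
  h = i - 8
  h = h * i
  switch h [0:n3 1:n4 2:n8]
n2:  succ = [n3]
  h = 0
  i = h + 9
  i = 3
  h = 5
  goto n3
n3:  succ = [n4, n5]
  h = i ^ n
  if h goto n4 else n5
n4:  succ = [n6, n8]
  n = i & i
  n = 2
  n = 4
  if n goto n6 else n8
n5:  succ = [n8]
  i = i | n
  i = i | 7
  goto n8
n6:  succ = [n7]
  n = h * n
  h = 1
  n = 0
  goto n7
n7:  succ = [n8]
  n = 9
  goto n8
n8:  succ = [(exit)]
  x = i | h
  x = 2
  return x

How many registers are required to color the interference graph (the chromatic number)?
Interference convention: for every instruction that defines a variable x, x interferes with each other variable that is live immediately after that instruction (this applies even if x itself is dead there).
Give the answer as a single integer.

Block summaries:
  n0: {i,n} / ∅
  n1: {h,i} / ∅
  n2: {h,i} / ∅
  n3: {h} / {i,n}
  n4: {n} / {i}
  n5: {i} / {i,n}
  n6: {h,n} / {h,n}
  n7: {n} / ∅
  n8: {x} / {h,i}

Backward fixpoint:
  live n0: ∅→{n}
  live n1: {n}→{h,i,n}
  live n2: {n}→{i,n}
  live n3: {i,n}→{h,i,n}
  live n4: {h,i}→{h,i,n}
  live n5: {h,i,n}→{h,i}
  live n6: {h,i,n}→{h,i}
  live n7: {h,i}→{h,i}
  live n8: {h,i}→∅

Interfere edges:
  h — {i,n}
  i — {h,n}
  n — {h,i}
  x — ∅

Registers:
  clique {h,i,n} ⇒ need ≥ 3
  assign h→R0 i→R1 n→R2 x→R0 — no edge inside a register ⇒ χ ≤ 3
  χ = 3

Answer: 3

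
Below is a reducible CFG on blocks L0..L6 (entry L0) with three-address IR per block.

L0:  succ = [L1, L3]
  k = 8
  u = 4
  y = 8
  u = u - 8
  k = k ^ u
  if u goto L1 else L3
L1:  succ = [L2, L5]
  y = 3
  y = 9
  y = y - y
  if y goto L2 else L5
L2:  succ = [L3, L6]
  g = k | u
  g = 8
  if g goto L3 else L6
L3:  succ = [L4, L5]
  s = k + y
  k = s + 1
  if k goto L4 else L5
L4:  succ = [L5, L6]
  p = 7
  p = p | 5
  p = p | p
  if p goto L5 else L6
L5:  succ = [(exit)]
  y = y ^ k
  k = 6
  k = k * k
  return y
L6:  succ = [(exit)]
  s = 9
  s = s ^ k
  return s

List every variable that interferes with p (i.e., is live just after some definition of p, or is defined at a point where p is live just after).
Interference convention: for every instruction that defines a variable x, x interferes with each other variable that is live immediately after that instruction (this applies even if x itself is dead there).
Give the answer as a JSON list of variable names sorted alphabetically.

Answer: ["k", "y"]

Analysis:
Per-block:
  L0: def={k,u,y} ue=∅
  L1: def={y} ue=∅
  L2: def={g} ue={k,u}
  L3: def={k,s} ue={k,y}
  L4: def={p} ue=∅
  L5: def={k,y} ue={k,y}
  L6: def={s} ue={k}

Liveness:
  L0: in=∅ out={k,u,y}
  L1: in={k,u} out={k,u,y}
  L2: in={k,u,y} out={k,y}
  L3: in={k,y} out={k,y}
  L4: in={k,y} out={k,y}
  L5: in={k,y} out=∅
  L6: in={k} out=∅

Interfere edges:
  g: {k,y}
  k: {g,p,s,u,y}
  p: {k,y}
  s: {k,y}
  u: {k,y}
  y: {g,k,p,s,u}

N(p) = ["k", "y"]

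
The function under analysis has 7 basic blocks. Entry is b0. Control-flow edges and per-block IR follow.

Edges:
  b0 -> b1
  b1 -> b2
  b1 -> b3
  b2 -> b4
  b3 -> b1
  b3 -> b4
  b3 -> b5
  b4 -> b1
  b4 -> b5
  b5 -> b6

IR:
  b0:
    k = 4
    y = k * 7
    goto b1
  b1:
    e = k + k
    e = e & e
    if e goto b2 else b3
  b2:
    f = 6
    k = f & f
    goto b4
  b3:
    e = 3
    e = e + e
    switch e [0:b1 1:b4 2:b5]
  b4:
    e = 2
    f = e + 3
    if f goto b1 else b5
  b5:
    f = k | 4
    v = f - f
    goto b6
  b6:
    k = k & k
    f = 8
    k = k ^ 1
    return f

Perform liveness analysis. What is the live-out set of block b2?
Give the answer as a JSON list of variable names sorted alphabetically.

Answer: ["k"]

Working:
Block summaries:
  b0 def {k,y} use ∅
  b1 def {e} use {k}
  b2 def {f,k} use ∅
  b3 def {e} use ∅
  b4 def {e,f} use ∅
  b5 def {f,v} use {k}
  b6 def {f,k} use {k}

Liveness:
  b0: in=∅ out={k}
  b1: in={k} out={k}
  b2: in=∅ out={k}
  b3: in={k} out={k}
  b4: in={k} out={k}
  b5: in={k} out={k}
  b6: in={k} out=∅

live-out(b2) = ["k"]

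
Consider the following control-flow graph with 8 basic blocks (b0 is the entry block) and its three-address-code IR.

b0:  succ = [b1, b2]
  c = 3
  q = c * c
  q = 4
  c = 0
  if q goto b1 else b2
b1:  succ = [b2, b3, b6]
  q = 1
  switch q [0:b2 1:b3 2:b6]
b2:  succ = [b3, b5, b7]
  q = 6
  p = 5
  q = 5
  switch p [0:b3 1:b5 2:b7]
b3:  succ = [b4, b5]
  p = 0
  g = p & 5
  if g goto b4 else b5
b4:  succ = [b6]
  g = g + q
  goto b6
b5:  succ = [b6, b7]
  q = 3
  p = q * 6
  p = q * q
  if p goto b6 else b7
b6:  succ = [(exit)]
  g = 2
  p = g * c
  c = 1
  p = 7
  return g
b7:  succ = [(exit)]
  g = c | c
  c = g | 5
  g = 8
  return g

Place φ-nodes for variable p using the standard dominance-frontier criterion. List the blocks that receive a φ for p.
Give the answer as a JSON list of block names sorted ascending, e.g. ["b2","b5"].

idom tree: b1←b0 b2←b0 b3←b0 b4←b3 b5←b0 b6←b0 b7←b0
Dom at joins:
  b2: preds {b0,b1}: {b0} ∩ {b0,b1} = {b0}; idom=b0
  b3: preds {b1,b2}: {b0,b1} ∩ {b0,b2} = {b0}; idom=b0
  b5: preds {b2,b3}: {b0,b2} ∩ {b0,b3} = {b0}; idom=b0
  b6: preds {b1,b4,b5}: {b0,b1} ∩ {b0,b3,b4} ∩ {b0,b5} = {b0}; idom=b0
  b7: preds {b2,b5}: {b0,b2} ∩ {b0,b5} = {b0}; idom=b0

DF walk-up:
  b2←b0: walk · to b0
  b2←b1: walk b1 to b0
  b3←b1: walk b1 to b0
  b3←b2: walk b2 to b0
  b5←b2: walk b2 to b0
  b5←b3: walk b3 to b0
  b6←b1: walk b1 to b0
  b6←b4: walk b4→b3 to b0
  b6←b5: walk b5 to b0
  b7←b2: walk b2 to b0
  b7←b5: walk b5 to b0
  b0: DF=∅
  b1: DF={b2,b3,b6}
  b2: DF={b3,b5,b7}
  b3: DF={b5,b6}
  b4: DF={b6}
  b5: DF={b6,b7}
  b6: DF=∅
  b7: DF=∅

φ for p: defs {b2,b3,b5,b6}
  DF⁺ = {b3,b5,b6,b7}

Answer: ["b3", "b5", "b6", "b7"]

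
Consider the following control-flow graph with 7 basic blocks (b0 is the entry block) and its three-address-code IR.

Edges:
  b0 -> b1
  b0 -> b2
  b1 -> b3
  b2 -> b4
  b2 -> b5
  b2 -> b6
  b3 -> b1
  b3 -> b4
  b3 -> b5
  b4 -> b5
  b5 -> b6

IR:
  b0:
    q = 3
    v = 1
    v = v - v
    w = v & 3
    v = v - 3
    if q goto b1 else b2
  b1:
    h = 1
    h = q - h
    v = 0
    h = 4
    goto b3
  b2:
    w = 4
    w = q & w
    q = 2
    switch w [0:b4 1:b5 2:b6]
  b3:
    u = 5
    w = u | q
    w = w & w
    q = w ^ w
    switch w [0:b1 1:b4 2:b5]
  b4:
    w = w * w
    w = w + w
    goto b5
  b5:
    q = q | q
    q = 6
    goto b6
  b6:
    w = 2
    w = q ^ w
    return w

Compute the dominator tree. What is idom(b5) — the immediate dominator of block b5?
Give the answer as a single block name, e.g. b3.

Answer: b0

Derivation:
idom tree: b1←b0 b2←b0 b3←b1 b4←b0 b5←b0 b6←b0
Dom at joins:
  b1: preds {b0,b3}: {b0} ∩ {b0,b1,b3} = {b0}; idom=b0
  b4: preds {b2,b3}: {b0,b2} ∩ {b0,b1,b3} = {b0}; idom=b0
  b5: preds {b2,b3,b4}: {b0,b2} ∩ {b0,b1,b3} ∩ {b0,b4} = {b0}; idom=b0
  b6: preds {b2,b5}: {b0,b2} ∩ {b0,b5} = {b0}; idom=b0

idom(b5) = b0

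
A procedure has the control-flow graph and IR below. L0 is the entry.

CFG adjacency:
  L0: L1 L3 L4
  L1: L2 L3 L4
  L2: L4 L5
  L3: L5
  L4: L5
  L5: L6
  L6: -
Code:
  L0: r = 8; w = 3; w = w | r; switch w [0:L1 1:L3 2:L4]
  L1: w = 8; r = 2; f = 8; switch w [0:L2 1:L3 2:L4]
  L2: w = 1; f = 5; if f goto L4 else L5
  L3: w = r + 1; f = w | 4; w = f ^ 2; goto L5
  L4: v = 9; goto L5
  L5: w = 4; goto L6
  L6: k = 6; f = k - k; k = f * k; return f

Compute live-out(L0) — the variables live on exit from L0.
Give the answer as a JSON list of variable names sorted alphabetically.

Answer: ["r"]

Working:
def/use:
  L0: def={r,w} ue=∅
  L1: def={f,r,w} ue=∅
  L2: def={f,w} ue=∅
  L3: def={f,w} ue={r}
  L4: def={v} ue=∅
  L5: def={w} ue=∅
  L6: def={f,k} ue=∅

Liveness:
  L0 li=∅ lo={r}
  L1 li=∅ lo={r}
  L2 li=∅ lo=∅
  L3 li={r} lo=∅
  L4 li=∅ lo=∅
  L5 li=∅ lo=∅
  L6 li=∅ lo=∅

live-out(L0) = ["r"]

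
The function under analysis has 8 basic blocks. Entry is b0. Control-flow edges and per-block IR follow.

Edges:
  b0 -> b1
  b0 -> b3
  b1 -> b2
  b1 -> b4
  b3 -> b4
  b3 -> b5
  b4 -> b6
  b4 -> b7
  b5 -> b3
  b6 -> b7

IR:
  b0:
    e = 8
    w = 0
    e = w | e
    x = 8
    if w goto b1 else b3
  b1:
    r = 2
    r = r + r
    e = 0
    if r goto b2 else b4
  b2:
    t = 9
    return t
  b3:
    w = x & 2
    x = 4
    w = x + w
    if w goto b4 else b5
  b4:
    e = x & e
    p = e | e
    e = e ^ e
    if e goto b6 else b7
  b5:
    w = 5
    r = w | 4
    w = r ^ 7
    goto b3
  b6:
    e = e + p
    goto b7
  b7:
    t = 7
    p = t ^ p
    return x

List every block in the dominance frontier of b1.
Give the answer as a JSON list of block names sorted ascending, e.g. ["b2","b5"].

Answer: ["b4"]

Working:
idom tree: b1←b0 b2←b1 b3←b0 b4←b0 b5←b3 b6←b4 b7←b4
Dom∩ at merges:
  b3: preds {b0,b5}: {b0} ∩ {b0,b3,b5} = {b0}; idom=b0
  b4: preds {b1,b3}: {b0,b1} ∩ {b0,b3} = {b0}; idom=b0
  b7: preds {b4,b6}: {b0,b4} ∩ {b0,b4,b6} = {b0,b4}; idom=b4

DF derivation:
  join b3 pred b0: · stop@b0
  join b3 pred b5: b5→b3 stop@b0
  join b4 pred b1: b1 stop@b0
  join b4 pred b3: b3 stop@b0
  join b7 pred b4: · stop@b4
  join b7 pred b6: b6 stop@b4
  b0: DF=∅
  b1: DF={b4}
  b2: DF=∅
  b3: DF={b3,b4}
  b4: DF=∅
  b5: DF={b3}
  b6: DF={b7}
  b7: DF=∅

DF(b1) = ["b4"]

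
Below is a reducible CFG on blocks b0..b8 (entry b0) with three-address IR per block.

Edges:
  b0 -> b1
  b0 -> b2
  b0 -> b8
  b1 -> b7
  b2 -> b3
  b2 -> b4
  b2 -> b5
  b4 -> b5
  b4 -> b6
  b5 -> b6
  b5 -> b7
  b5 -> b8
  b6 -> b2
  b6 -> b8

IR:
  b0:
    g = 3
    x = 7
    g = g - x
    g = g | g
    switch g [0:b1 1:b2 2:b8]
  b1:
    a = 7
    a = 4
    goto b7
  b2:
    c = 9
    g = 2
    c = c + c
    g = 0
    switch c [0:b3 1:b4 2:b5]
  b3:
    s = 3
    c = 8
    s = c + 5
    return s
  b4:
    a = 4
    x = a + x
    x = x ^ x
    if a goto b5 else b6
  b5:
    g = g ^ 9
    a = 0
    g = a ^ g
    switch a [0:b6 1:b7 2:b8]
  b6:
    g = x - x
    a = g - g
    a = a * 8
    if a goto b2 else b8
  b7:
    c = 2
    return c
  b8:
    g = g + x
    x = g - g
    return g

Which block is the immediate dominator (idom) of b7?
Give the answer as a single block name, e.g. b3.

idom tree: b1←b0 b2←b0 b3←b2 b4←b2 b5←b2 b6←b2 b7←b0 b8←b0
Join-block Dom:
  b2: preds {b0,b6}: {b0} ∩ {b0,b2,b6} = {b0}; idom=b0
  b5: preds {b2,b4}: {b0,b2} ∩ {b0,b2,b4} = {b0,b2}; idom=b2
  b6: preds {b4,b5}: {b0,b2,b4} ∩ {b0,b2,b5} = {b0,b2}; idom=b2
  b7: preds {b1,b5}: {b0,b1} ∩ {b0,b2,b5} = {b0}; idom=b0
  b8: preds {b0,b5,b6}: {b0} ∩ {b0,b2,b5} ∩ {b0,b2,b6} = {b0}; idom=b0

idom(b7) = b0

Answer: b0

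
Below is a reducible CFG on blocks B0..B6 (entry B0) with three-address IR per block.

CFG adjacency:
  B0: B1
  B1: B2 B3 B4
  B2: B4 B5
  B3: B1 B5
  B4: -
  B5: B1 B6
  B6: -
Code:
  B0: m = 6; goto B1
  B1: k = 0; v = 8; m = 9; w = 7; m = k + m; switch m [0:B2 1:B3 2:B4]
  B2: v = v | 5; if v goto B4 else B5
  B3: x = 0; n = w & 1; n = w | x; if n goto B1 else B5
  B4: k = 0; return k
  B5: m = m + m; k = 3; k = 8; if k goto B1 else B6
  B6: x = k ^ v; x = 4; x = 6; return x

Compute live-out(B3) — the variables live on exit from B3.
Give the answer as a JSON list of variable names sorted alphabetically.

Per-block:
  B0 def {m} use ∅
  B1 def {k,m,v,w} use ∅
  B2 def {v} use {v}
  B3 def {n,x} use {w}
  B4 def {k} use ∅
  B5 def {k,m} use {m}
  B6 def {x} use {k,v}

Liveness:
  B0 li=∅ lo=∅
  B1 li=∅ lo={m,v,w}
  B2 li={m,v} lo={m,v}
  B3 li={m,v,w} lo={m,v}
  B4 li=∅ lo=∅
  B5 li={m,v} lo={k,v}
  B6 li={k,v} lo=∅

live-out(B3) = ["m", "v"]

Answer: ["m", "v"]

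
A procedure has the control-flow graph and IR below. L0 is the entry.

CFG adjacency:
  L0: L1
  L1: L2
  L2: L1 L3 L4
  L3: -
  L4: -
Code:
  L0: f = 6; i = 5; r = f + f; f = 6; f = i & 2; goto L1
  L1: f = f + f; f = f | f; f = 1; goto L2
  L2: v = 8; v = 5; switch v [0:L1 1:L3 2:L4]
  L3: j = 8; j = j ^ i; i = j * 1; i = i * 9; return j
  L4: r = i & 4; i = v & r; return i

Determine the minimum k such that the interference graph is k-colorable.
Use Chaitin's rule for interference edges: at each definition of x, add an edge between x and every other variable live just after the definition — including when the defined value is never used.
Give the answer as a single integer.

Answer: 3

Derivation:
def/use:
  L0: {f,i,r} / ∅
  L1: {f} / {f}
  L2: {v} / ∅
  L3: {i,j} / {i}
  L4: {i,r} / {i,v}

Backward fixpoint:
  live L0: ∅→{f,i}
  live L1: {f,i}→{f,i}
  live L2: {f,i}→{f,i,v}
  live L3: {i}→∅
  live L4: {i,v}→∅

Interference:
  f — {i,v}
  i — {f,j,r,v}
  j — {i}
  r — {i,v}
  v — {f,i,r}

Registers:
  clique {f,i,v} ⇒ need ≥ 3
  3-colouring: R0={i}  R1={j,v}  R2={f,r}
  χ = 3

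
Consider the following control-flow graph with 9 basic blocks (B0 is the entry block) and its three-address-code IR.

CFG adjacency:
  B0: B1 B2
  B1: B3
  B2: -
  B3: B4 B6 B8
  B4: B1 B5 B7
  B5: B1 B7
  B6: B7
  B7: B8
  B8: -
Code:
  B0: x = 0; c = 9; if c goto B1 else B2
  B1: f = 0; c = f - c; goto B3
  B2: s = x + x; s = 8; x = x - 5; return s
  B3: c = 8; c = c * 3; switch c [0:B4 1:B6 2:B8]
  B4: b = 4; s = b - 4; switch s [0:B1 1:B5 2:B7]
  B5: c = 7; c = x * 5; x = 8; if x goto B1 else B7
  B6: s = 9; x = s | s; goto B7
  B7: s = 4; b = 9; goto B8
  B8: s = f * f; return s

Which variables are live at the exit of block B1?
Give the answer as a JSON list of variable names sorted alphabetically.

Block summaries:
  B0: def={c,x} ue=∅
  B1: def={c,f} ue={c}
  B2: def={s,x} ue={x}
  B3: def={c} ue=∅
  B4: def={b,s} ue=∅
  B5: def={c,x} ue={x}
  B6: def={s,x} ue=∅
  B7: def={b,s} ue=∅
  B8: def={s} ue={f}

Liveness:
  live B0: ∅→{c,x}
  live B1: {c,x}→{f,x}
  live B2: {x}→∅
  live B3: {f,x}→{c,f,x}
  live B4: {c,f,x}→{c,f,x}
  live B5: {f,x}→{c,f,x}
  live B6: {f}→{f}
  live B7: {f}→{f}
  live B8: {f}→∅

live-out(B1) = ["f", "x"]

Answer: ["f", "x"]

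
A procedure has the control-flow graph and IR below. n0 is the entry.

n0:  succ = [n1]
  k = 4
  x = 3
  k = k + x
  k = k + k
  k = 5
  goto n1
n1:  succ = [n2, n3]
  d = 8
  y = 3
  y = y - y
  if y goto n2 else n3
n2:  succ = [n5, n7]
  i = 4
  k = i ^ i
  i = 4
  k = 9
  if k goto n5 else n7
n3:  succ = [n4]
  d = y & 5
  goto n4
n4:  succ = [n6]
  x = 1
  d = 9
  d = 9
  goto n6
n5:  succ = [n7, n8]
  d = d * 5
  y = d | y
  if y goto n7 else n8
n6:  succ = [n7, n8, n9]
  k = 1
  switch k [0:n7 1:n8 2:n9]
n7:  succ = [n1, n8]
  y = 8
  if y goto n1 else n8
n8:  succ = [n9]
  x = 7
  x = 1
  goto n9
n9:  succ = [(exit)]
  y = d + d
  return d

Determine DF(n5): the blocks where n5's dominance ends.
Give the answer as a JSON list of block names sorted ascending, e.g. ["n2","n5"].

idom tree: n1←n0 n2←n1 n3←n1 n4←n3 n5←n2 n6←n4 n7←n1 n8←n1 n9←n1
Dom at joins:
  n1: preds {n0,n7}: {n0} ∩ {n0,n1,n7} = {n0}; idom=n0
  n7: preds {n2,n5,n6}: {n0,n1,n2} ∩ {n0,n1,n2,n5} ∩ {n0,n1,n3,n4,n6} = {n0,n1}; idom=n1
  n8: preds {n5,n6,n7}: {n0,n1,n2,n5} ∩ {n0,n1,n3,n4,n6} ∩ {n0,n1,n7} = {n0,n1}; idom=n1
  n9: preds {n6,n8}: {n0,n1,n3,n4,n6} ∩ {n0,n1,n8} = {n0,n1}; idom=n1

DF derivation:
  join n1 pred n0: · stop@n0
  join n1 pred n7: n7→n1 stop@n0
  join n7 pred n2: n2 stop@n1
  join n7 pred n5: n5→n2 stop@n1
  join n7 pred n6: n6→n4→n3 stop@n1
  join n8 pred n5: n5→n2 stop@n1
  join n8 pred n6: n6→n4→n3 stop@n1
  join n8 pred n7: n7 stop@n1
  join n9 pred n6: n6→n4→n3 stop@n1
  join n9 pred n8: n8 stop@n1
  n0 → ∅
  n1 → {n1}
  n2 → {n7,n8}
  n3 → {n7,n8,n9}
  n4 → {n7,n8,n9}
  n5 → {n7,n8}
  n6 → {n7,n8,n9}
  n7 → {n1,n8}
  n8 → {n9}
  n9 → ∅

DF(n5) = ["n7", "n8"]

Answer: ["n7", "n8"]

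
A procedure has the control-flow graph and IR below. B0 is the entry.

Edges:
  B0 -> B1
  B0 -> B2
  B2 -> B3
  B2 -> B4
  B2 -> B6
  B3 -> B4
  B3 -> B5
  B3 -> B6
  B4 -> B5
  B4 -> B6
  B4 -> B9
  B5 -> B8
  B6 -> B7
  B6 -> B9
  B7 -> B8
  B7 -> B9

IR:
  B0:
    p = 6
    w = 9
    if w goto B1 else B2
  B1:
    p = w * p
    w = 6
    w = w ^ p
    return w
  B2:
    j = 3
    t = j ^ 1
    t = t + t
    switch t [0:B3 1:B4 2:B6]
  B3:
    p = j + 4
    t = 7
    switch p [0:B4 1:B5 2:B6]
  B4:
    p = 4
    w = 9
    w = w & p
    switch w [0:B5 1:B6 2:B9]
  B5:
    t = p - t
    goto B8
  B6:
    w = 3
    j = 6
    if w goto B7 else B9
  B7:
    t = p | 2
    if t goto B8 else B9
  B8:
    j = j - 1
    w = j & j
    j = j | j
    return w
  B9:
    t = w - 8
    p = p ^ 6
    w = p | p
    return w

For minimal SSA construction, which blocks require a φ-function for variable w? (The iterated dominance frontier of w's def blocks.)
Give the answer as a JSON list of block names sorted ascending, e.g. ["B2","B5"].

Answer: ["B5", "B6", "B8", "B9"]

Working:
idom tree: B1←B0 B2←B0 B3←B2 B4←B2 B5←B2 B6←B2 B7←B6 B8←B2 B9←B2
Dom∩ at merges:
  B4: preds {B2,B3}: {B0,B2} ∩ {B0,B2,B3} = {B0,B2}; idom=B2
  B5: preds {B3,B4}: {B0,B2,B3} ∩ {B0,B2,B4} = {B0,B2}; idom=B2
  B6: preds {B2,B3,B4}: {B0,B2} ∩ {B0,B2,B3} ∩ {B0,B2,B4} = {B0,B2}; idom=B2
  B8: preds {B5,B7}: {B0,B2,B5} ∩ {B0,B2,B6,B7} = {B0,B2}; idom=B2
  B9: preds {B4,B6,B7}: {B0,B2,B4} ∩ {B0,B2,B6} ∩ {B0,B2,B6,B7} = {B0,B2}; idom=B2

DF derivation:
  B4←B2: walk · to B2
  B4←B3: walk B3 to B2
  B5←B3: walk B3 to B2
  B5←B4: walk B4 to B2
  B6←B2: walk · to B2
  B6←B3: walk B3 to B2
  B6←B4: walk B4 to B2
  B8←B5: walk B5 to B2
  B8←B7: walk B7→B6 to B2
  B9←B4: walk B4 to B2
  B9←B6: walk B6 to B2
  B9←B7: walk B7→B6 to B2
  B0: DF=∅
  B1: DF=∅
  B2: DF=∅
  B3: DF={B4,B5,B6}
  B4: DF={B5,B6,B9}
  B5: DF={B8}
  B6: DF={B8,B9}
  B7: DF={B8,B9}
  B8: DF=∅
  B9: DF=∅

φ for w: defs {B0,B1,B4,B6,B8,B9}
  DF⁺ = {B5,B6,B8,B9}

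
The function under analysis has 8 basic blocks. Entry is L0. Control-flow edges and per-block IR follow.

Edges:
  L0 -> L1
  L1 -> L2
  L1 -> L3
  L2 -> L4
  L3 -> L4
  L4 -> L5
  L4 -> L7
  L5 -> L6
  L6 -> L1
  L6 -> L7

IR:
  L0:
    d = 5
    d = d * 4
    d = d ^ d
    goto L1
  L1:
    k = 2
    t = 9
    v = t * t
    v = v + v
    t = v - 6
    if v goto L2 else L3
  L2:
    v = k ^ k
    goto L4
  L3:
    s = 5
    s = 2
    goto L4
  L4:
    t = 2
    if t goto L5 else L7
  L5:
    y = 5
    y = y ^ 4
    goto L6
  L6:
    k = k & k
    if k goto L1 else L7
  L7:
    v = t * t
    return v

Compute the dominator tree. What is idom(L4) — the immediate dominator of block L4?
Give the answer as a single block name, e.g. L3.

Answer: L1

Analysis:
idom tree: L1←L0 L2←L1 L3←L1 L4←L1 L5←L4 L6←L5 L7←L4
Dom∩ at merges:
  L1: preds {L0,L6}: {L0} ∩ {L0,L1,L4,L5,L6} = {L0}; idom=L0
  L4: preds {L2,L3}: {L0,L1,L2} ∩ {L0,L1,L3} = {L0,L1}; idom=L1
  L7: preds {L4,L6}: {L0,L1,L4} ∩ {L0,L1,L4,L5,L6} = {L0,L1,L4}; idom=L4

idom(L4) = L1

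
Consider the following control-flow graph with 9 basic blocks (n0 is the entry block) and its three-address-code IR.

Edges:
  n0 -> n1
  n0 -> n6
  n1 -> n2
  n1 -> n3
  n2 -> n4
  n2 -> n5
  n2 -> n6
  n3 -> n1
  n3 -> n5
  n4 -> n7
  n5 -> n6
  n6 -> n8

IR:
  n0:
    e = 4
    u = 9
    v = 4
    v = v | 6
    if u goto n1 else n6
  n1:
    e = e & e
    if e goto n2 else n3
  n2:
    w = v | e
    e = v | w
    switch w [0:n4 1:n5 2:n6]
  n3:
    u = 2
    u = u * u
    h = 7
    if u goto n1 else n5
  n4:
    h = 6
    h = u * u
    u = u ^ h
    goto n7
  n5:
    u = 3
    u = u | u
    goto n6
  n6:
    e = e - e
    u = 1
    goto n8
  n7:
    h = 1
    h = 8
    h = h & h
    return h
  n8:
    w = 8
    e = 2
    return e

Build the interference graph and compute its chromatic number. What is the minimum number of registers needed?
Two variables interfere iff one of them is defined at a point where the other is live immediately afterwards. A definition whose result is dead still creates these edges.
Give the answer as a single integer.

Block summaries:
  n0 def {e,u,v} use ∅
  n1 def {e} use {e}
  n2 def {e,w} use {e,v}
  n3 def {h,u} use ∅
  n4 def {h,u} use {u}
  n5 def {u} use ∅
  n6 def {e,u} use {e}
  n7 def {h} use ∅
  n8 def {e,w} use ∅

Liveness:
  live n0: ∅→{e,u,v}
  live n1: {e,u,v}→{e,u,v}
  live n2: {e,u,v}→{e,u}
  live n3: {e,v}→{e,u,v}
  live n4: {u}→∅
  live n5: {e}→{e}
  live n6: {e}→∅
  live n7: ∅→∅
  live n8: ∅→∅

Interference:
  e: {h,u,v,w}
  h: {e,u,v}
  u: {e,h,v,w}
  v: {e,h,u,w}
  w: {e,u,v}

Chromatic number:
  clique {e,h,u,v} ⇒ need ≥ 4
  assign e→R0 h→R3 u→R1 v→R2 w→R3 — no edge inside a register ⇒ χ ≤ 4
  χ = 4

Answer: 4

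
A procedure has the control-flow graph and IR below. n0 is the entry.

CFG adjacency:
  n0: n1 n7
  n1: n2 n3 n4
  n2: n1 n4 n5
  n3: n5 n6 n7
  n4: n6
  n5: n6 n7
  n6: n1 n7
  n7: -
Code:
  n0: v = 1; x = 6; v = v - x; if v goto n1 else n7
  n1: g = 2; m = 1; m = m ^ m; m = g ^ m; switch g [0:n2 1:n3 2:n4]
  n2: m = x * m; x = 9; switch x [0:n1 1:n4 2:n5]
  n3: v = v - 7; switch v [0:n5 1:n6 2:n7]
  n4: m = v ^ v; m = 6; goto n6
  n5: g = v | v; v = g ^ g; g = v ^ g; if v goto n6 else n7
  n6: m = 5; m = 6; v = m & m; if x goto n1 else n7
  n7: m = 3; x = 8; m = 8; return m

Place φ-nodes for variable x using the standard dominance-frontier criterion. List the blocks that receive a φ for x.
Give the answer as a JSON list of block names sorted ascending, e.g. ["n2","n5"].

Answer: ["n1", "n4", "n5", "n6", "n7"]

Working:
idom tree: n1←n0 n2←n1 n3←n1 n4←n1 n5←n1 n6←n1 n7←n0
Join-block Dom:
  n1: preds {n0,n2,n6}: {n0} ∩ {n0,n1,n2} ∩ {n0,n1,n6} = {n0}; idom=n0
  n4: preds {n1,n2}: {n0,n1} ∩ {n0,n1,n2} = {n0,n1}; idom=n1
  n5: preds {n2,n3}: {n0,n1,n2} ∩ {n0,n1,n3} = {n0,n1}; idom=n1
  n6: preds {n3,n4,n5}: {n0,n1,n3} ∩ {n0,n1,n4} ∩ {n0,n1,n5} = {n0,n1}; idom=n1
  n7: preds {n0,n3,n5,n6}: {n0} ∩ {n0,n1,n3} ∩ {n0,n1,n5} ∩ {n0,n1,n6} = {n0}; idom=n0

DF walk-up:
  n1←n0: walk · to n0
  n1←n2: walk n2→n1 to n0
  n1←n6: walk n6→n1 to n0
  n4←n1: walk · to n1
  n4←n2: walk n2 to n1
  n5←n2: walk n2 to n1
  n5←n3: walk n3 to n1
  n6←n3: walk n3 to n1
  n6←n4: walk n4 to n1
  n6←n5: walk n5 to n1
  n7←n0: walk · to n0
  n7←n3: walk n3→n1 to n0
  n7←n5: walk n5→n1 to n0
  n7←n6: walk n6→n1 to n0
  n0: DF=∅
  n1: DF={n1,n7}
  n2: DF={n1,n4,n5}
  n3: DF={n5,n6,n7}
  n4: DF={n6}
  n5: DF={n6,n7}
  n6: DF={n1,n7}
  n7: DF=∅

φ for x: defs {n0,n2,n7}
  DF⁺ = {n1,n4,n5,n6,n7}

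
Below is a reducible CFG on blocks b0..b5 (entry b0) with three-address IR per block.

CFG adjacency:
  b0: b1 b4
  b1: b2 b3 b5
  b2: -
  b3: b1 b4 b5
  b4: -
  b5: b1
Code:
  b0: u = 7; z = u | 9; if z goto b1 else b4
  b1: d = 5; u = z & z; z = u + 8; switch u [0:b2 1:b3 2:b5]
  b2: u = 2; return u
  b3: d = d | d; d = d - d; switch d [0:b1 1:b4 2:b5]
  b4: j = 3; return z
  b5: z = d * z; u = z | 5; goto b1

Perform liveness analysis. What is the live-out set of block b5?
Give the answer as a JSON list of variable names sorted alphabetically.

Per-block:
  b0: {u,z} / ∅
  b1: {d,u,z} / {z}
  b2: {u} / ∅
  b3: {d} / {d}
  b4: {j} / {z}
  b5: {u,z} / {d,z}

Live sets:
  live b0: ∅→{z}
  live b1: {z}→{d,z}
  live b2: ∅→∅
  live b3: {d,z}→{d,z}
  live b4: {z}→∅
  live b5: {d,z}→{z}

live-out(b5) = ["z"]

Answer: ["z"]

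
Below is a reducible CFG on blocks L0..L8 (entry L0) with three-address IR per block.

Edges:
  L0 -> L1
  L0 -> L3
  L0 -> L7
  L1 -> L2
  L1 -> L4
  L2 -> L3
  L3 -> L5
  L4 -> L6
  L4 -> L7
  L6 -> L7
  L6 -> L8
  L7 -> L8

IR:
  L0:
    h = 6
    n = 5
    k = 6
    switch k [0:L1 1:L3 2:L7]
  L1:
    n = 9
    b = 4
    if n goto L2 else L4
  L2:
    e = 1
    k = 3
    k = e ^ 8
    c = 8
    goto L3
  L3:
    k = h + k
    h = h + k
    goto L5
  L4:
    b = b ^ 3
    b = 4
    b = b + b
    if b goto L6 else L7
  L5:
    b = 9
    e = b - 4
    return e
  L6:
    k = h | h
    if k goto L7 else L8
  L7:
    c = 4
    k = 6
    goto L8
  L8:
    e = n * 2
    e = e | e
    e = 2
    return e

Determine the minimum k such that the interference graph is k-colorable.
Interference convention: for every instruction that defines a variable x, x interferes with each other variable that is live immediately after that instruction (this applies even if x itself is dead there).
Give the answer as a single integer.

Answer: 4

Working:
def/use:
  L0: {h,k,n} / ∅
  L1: {b,n} / ∅
  L2: {c,e,k} / ∅
  L3: {h,k} / {h,k}
  L4: {b} / {b}
  L5: {b,e} / ∅
  L6: {k} / {h}
  L7: {c,k} / ∅
  L8: {e} / {n}

Liveness:
  L0 li=∅ lo={h,k,n}
  L1 li={h} lo={b,h,n}
  L2 li={h} lo={h,k}
  L3 li={h,k} lo=∅
  L4 li={b,h,n} lo={h,n}
  L5 li=∅ lo=∅
  L6 li={h,n} lo={n}
  L7 li={n} lo={n}
  L8 li={n} lo=∅

Interfere edges:
  b: {h,n}
  c: {h,k,n}
  e: {h,k}
  h: {b,c,e,k,n}
  k: {c,e,h,n}
  n: {b,c,h,k}

Registers:
  {c,h,k,n} pairwise interfere (4-clique) ⇒ χ ≥ 4
  assign b→r1 c→r3 e→r2 h→r0 k→r1 n→r2 — no edge inside a register ⇒ χ ≤ 4
  χ = 4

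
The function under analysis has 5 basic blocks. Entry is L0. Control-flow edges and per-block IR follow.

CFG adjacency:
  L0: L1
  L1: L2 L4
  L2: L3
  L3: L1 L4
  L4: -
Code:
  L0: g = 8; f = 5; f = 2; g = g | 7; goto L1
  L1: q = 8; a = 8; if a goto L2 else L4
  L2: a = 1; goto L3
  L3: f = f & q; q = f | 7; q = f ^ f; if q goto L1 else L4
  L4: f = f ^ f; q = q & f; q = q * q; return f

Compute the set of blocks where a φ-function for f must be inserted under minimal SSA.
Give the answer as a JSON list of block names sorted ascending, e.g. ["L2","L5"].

Answer: ["L1", "L4"]

Analysis:
idom tree: L1←L0 L2←L1 L3←L2 L4←L1
Join-block Dom:
  L1: preds {L0,L3}: {L0} ∩ {L0,L1,L2,L3} = {L0}; idom=L0
  L4: preds {L1,L3}: {L0,L1} ∩ {L0,L1,L2,L3} = {L0,L1}; idom=L1

Frontier:
  L1←L0: walk · to L0
  L1←L3: walk L3→L2→L1 to L0
  L4←L1: walk · to L1
  L4←L3: walk L3→L2 to L1
  DF(L0)=∅
  DF(L1)={L1}
  DF(L2)={L1,L4}
  DF(L3)={L1,L4}
  DF(L4)=∅

φ for f: defs {L0,L3,L4}
  DF⁺ = {L1,L4}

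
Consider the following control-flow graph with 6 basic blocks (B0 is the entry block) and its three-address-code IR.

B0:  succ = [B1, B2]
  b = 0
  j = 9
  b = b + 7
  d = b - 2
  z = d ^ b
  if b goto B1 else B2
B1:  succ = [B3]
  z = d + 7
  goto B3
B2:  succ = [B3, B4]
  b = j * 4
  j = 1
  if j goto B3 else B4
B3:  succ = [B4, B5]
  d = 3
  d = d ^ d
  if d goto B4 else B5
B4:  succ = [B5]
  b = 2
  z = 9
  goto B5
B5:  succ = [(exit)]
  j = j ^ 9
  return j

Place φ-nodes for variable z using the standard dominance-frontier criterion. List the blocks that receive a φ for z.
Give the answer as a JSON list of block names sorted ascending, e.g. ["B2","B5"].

Answer: ["B3", "B4", "B5"]

Working:
idom tree: B1←B0 B2←B0 B3←B0 B4←B0 B5←B0
Join-block Dom:
  B3: preds {B1,B2}: {B0,B1} ∩ {B0,B2} = {B0}; idom=B0
  B4: preds {B2,B3}: {B0,B2} ∩ {B0,B3} = {B0}; idom=B0
  B5: preds {B3,B4}: {B0,B3} ∩ {B0,B4} = {B0}; idom=B0

Frontier:
  join B3 pred B1: B1 stop@B0
  join B3 pred B2: B2 stop@B0
  join B4 pred B2: B2 stop@B0
  join B4 pred B3: B3 stop@B0
  join B5 pred B3: B3 stop@B0
  join B5 pred B4: B4 stop@B0
  DF(B0)=∅
  DF(B1)={B3}
  DF(B2)={B3,B4}
  DF(B3)={B4,B5}
  DF(B4)={B5}
  DF(B5)=∅

φ for z: defs {B0,B1,B4}
  DF⁺ = {B3,B4,B5}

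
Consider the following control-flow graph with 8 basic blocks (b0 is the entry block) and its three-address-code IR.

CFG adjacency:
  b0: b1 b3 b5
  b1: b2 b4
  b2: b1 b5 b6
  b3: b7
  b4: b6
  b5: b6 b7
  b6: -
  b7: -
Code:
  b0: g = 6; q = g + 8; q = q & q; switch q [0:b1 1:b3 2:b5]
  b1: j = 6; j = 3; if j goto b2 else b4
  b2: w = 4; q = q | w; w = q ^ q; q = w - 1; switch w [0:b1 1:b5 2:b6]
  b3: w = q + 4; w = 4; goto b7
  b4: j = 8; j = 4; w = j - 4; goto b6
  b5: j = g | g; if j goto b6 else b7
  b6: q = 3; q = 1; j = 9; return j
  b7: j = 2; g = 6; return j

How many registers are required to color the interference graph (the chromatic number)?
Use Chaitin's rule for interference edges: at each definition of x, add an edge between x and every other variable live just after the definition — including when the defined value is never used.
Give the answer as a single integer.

def/use:
  b0: def={g,q} ue=∅
  b1: def={j} ue=∅
  b2: def={q,w} ue={q}
  b3: def={w} ue={q}
  b4: def={j,w} ue=∅
  b5: def={j} ue={g}
  b6: def={j,q} ue=∅
  b7: def={g,j} ue=∅

Backward fixpoint:
  live b0: ∅→{g,q}
  live b1: {g,q}→{g,q}
  live b2: {g,q}→{g,q}
  live b3: {q}→∅
  live b4: ∅→∅
  live b5: {g}→∅
  live b6: ∅→∅
  live b7: ∅→∅

Conflict graph:
  g↔{j,q,w}
  j↔{g,q}
  q↔{g,j,w}
  w↔{g,q}

Chromatic number:
  {g,j,q} pairwise interfere (3-clique) ⇒ χ ≥ 3
  assign g→c0 j→c2 q→c1 w→c2 — no edge inside a register ⇒ χ ≤ 3
  χ = 3

Answer: 3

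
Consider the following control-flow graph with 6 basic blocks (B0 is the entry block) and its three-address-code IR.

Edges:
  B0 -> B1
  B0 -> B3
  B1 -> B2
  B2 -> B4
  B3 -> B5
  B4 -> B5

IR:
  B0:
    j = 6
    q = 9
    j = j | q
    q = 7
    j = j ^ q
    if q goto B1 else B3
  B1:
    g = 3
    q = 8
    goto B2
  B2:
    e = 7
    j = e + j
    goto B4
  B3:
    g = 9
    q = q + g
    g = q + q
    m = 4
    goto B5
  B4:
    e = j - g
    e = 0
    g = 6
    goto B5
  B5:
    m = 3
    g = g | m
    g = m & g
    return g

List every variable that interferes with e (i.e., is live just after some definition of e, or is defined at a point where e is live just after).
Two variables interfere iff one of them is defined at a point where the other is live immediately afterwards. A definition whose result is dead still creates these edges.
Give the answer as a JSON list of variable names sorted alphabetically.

Answer: ["g", "j"]

Derivation:
Per-block:
  B0: def={j,q} ue=∅
  B1: def={g,q} ue=∅
  B2: def={e,j} ue={j}
  B3: def={g,m,q} ue={q}
  B4: def={e,g} ue={g,j}
  B5: def={g,m} ue={g}

Liveness:
  B0 li=∅ lo={j,q}
  B1 li={j} lo={g,j}
  B2 li={g,j} lo={g,j}
  B3 li={q} lo={g}
  B4 li={g,j} lo={g}
  B5 li={g} lo=∅

Interfere edges:
  e↔{g,j}
  g↔{e,j,m,q}
  j↔{e,g,q}
  m↔{g}
  q↔{g,j}

N(e) = ["g", "j"]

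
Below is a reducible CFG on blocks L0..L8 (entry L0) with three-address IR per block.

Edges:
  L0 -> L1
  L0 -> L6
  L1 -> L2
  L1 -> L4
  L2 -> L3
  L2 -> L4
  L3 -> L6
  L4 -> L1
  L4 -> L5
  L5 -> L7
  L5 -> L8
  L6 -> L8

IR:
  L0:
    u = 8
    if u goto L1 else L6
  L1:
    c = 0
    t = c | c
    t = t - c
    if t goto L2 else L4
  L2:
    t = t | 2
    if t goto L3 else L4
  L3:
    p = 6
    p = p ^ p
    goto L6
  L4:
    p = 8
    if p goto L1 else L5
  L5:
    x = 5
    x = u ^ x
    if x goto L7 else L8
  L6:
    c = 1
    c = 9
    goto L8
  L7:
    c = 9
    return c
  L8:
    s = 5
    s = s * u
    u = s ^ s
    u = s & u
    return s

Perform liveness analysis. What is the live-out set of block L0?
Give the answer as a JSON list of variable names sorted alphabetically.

Block summaries:
  L0: {u} / ∅
  L1: {c,t} / ∅
  L2: {t} / {t}
  L3: {p} / ∅
  L4: {p} / ∅
  L5: {x} / {u}
  L6: {c} / ∅
  L7: {c} / ∅
  L8: {s,u} / {u}

Live sets:
  L0 li=∅ lo={u}
  L1 li={u} lo={t,u}
  L2 li={t,u} lo={u}
  L3 li={u} lo={u}
  L4 li={u} lo={u}
  L5 li={u} lo={u}
  L6 li={u} lo={u}
  L7 li=∅ lo=∅
  L8 li={u} lo=∅

live-out(L0) = ["u"]

Answer: ["u"]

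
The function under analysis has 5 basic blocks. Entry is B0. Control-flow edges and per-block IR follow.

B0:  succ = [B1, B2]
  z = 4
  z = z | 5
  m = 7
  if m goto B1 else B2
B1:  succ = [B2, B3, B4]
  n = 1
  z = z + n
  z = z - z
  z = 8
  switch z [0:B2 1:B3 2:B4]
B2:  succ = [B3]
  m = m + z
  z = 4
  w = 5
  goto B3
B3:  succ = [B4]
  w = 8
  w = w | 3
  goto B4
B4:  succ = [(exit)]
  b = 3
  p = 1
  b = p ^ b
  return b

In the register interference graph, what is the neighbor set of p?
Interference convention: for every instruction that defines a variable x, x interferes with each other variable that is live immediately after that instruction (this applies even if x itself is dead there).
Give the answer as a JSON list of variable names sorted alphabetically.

Answer: ["b"]

Derivation:
Per-block:
  B0 def {m,z} use ∅
  B1 def {n,z} use {z}
  B2 def {m,w,z} use {m,z}
  B3 def {w} use ∅
  B4 def {b,p} use ∅

Liveness:
  live B0: ∅→{m,z}
  live B1: {m,z}→{m,z}
  live B2: {m,z}→∅
  live B3: ∅→∅
  live B4: ∅→∅

Interfere edges:
  b↔{p}
  m↔{n,z}
  n↔{m,z}
  p↔{b}
  w↔∅
  z↔{m,n}

N(p) = ["b"]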